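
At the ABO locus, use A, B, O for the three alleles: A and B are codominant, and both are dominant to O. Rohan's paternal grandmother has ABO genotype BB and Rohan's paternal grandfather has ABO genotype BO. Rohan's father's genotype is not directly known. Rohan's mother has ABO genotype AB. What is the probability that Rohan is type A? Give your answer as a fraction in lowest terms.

Rohan's father's ABO genotype from BB × BO: 1/2 BB, 1/2 BO.
Crossing each possibility with the mother AB and summing P(type A): 1/2·0 + 1/2·1/4 = 1/8.

1/8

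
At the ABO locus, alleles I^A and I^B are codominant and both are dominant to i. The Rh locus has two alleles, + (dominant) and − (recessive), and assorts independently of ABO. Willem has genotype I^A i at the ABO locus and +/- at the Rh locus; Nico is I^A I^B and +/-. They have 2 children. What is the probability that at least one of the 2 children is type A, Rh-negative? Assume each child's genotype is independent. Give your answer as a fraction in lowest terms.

15/64

ABO cross I^A i × I^A I^B → 1/2 A, 1/4 B, 1/4 AB.
Rh cross +/- × +/- → 3/4 Rh+, 1/4 Rh-; so P(type A, Rh-negative) = 1/2 × 1/4 = 1/8 per child.
P(none) = (7/8)^2 = 49/64; P(at least one) = 1 − 49/64 = 15/64.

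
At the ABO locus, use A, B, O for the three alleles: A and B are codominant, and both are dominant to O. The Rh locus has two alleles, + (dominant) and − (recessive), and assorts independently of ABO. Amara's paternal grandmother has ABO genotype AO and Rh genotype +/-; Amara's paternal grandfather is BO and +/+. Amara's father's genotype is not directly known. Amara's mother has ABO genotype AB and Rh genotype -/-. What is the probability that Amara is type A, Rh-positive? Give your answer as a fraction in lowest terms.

Amara's father's ABO genotype from AO × BO: 1/4 AB, 1/4 AO, 1/4 BO, 1/4 OO.
Crossing each possibility with the mother AB and summing P(type A): 1/4·1/4 + 1/4·1/2 + 1/4·1/4 + 1/4·1/2 = 3/8.
Similarly for Rh via the father's Rh distribution: P(Rh+) = 3/4.
Independent loci: 3/8 × 3/4 = 9/32.

9/32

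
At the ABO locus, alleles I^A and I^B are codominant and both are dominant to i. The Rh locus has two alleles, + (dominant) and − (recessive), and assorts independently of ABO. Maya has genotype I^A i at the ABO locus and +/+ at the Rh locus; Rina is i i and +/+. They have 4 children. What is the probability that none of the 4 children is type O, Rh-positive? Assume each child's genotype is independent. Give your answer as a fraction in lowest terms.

1/16

ABO cross I^A i × i i → 1/2 O, 1/2 A.
Rh cross +/+ × +/+ → 1 Rh+; so P(type O, Rh-positive) = 1/2 × 1 = 1/2 per child.
P(not type O, Rh-positive) = 1/2 for one child; (1/2)^4 = 1/16.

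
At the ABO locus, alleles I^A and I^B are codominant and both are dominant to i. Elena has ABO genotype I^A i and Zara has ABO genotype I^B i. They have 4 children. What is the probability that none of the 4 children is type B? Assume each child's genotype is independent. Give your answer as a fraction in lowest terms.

ABO cross I^A i × I^B i → 1/4 O, 1/4 A, 1/4 B, 1/4 AB.
So P(type B) = 1/4 per child.
P(not type B) = 3/4 for one child; (3/4)^4 = 81/256.

81/256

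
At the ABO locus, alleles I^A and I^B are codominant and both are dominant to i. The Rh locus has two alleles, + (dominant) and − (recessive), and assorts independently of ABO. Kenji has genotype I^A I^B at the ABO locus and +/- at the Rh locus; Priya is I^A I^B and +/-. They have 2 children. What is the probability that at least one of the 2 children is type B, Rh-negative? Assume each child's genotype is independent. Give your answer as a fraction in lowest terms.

ABO cross I^A I^B × I^A I^B → 1/4 A, 1/4 B, 1/2 AB.
Rh cross +/- × +/- → 3/4 Rh+, 1/4 Rh-; so P(type B, Rh-negative) = 1/4 × 1/4 = 1/16 per child.
P(none) = (15/16)^2 = 225/256; P(at least one) = 1 − 225/256 = 31/256.

31/256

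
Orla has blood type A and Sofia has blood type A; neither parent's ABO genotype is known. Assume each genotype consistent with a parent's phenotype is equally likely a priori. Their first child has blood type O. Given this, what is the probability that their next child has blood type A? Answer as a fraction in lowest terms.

Possible genotypes: Orla ∈ {AA, AO}; Sofia ∈ {AA, AO}.
Weight each parental genotype pair by prior × P(type-O child):
  AO × AO: posterior weight 1; P(next child type A) = 3/4.
Weighted sum = 3/4.

3/4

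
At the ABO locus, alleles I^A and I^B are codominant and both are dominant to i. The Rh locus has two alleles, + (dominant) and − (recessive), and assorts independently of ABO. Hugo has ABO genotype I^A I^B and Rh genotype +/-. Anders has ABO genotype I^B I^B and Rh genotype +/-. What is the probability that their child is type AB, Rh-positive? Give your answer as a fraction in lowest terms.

3/8

ABO cross I^A I^B × I^B I^B → offspring phenotypes: 1/2 B, 1/2 AB.
Rh cross +/- × +/- → 3/4 Rh+, 1/4 Rh-.
Independent loci: P(type AB, Rh-positive) = 1/2 × 3/4 = 3/8.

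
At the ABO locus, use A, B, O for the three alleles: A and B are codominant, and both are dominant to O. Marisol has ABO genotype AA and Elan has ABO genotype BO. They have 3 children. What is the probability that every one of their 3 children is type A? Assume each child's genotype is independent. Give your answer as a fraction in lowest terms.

ABO cross AA × BO → 1/2 A, 1/2 AB.
So P(type A) = 1/2 per child.
All 3 independent: (1/2)^3 = 1/8.

1/8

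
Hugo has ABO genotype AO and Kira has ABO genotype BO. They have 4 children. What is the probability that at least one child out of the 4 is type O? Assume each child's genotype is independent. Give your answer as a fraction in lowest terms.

175/256

ABO cross AO × BO → 1/4 O, 1/4 A, 1/4 B, 1/4 AB.
So P(type O) = 1/4 per child.
P(none) = (3/4)^4 = 81/256; P(at least one) = 1 − 81/256 = 175/256.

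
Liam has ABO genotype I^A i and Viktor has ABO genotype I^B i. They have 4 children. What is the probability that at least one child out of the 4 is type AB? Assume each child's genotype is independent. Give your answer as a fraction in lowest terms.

ABO cross I^A i × I^B i → 1/4 O, 1/4 A, 1/4 B, 1/4 AB.
So P(type AB) = 1/4 per child.
P(none) = (3/4)^4 = 81/256; P(at least one) = 1 − 81/256 = 175/256.

175/256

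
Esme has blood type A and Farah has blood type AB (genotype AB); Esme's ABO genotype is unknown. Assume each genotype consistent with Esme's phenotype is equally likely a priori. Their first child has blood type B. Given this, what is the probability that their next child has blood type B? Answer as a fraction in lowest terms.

Possible genotypes: Esme ∈ {AA, AO}; Farah ∈ {AB}.
Weight each parental genotype pair by prior × P(type-B child):
  AO × AB: posterior weight 1; P(next child type B) = 1/4.
Weighted sum = 1/4.

1/4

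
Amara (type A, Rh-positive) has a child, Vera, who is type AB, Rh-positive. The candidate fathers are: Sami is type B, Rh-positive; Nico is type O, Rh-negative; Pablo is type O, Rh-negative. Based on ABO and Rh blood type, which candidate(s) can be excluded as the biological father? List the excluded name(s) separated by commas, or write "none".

Nico, Pablo

A candidate is excluded only if no genotype consistent with his phenotype could produce a type AB, Rh-positive child with a type A, Rh-positive mother.
Nico (type O, Rh-): no genotype consistent with that phenotype can produce a type-AB Rh+ child with a type-A mother.
Pablo (type O, Rh-): no genotype consistent with that phenotype can produce a type-AB Rh+ child with a type-A mother.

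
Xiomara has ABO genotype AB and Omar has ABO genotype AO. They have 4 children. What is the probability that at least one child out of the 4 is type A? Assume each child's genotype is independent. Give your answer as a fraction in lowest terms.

15/16

ABO cross AB × AO → 1/2 A, 1/4 B, 1/4 AB.
So P(type A) = 1/2 per child.
P(none) = (1/2)^4 = 1/16; P(at least one) = 1 − 1/16 = 15/16.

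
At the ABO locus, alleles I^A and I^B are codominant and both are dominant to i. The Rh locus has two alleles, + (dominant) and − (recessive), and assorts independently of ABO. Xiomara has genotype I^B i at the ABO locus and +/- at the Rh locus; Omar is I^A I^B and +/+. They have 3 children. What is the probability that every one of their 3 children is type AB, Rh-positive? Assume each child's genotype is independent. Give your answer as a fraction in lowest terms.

ABO cross I^B i × I^A I^B → 1/4 A, 1/2 B, 1/4 AB.
Rh cross +/- × +/+ → 1 Rh+; so P(type AB, Rh-positive) = 1/4 × 1 = 1/4 per child.
All 3 independent: (1/4)^3 = 1/64.

1/64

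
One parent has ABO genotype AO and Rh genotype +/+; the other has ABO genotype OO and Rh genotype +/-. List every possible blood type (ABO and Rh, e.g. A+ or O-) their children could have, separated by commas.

O+, A+

Gametes from AO × OO give offspring ABO genotypes AO, OO, i.e. phenotypes O, A.
Rh cross +/+ × +/- → phenotypes Rh+.
Combining independently: O+, A+.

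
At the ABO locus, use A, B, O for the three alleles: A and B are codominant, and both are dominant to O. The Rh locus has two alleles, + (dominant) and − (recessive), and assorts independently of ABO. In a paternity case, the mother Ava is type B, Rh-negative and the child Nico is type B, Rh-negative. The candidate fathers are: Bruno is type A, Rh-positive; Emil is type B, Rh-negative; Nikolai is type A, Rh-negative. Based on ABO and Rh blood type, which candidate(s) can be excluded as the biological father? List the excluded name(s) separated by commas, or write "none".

A candidate is excluded only if no genotype consistent with his phenotype could produce a type B, Rh-negative child with a type B, Rh-negative mother.
Every candidate has at least one consistent genotype combination, so none can be excluded.

none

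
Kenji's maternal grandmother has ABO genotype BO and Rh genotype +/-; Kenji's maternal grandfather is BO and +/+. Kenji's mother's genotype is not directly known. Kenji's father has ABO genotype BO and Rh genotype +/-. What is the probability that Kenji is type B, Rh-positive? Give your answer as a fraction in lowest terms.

Kenji's mother's ABO genotype from BO × BO: 1/4 BB, 1/2 BO, 1/4 OO.
Crossing each possibility with the father BO and summing P(type B): 1/4·1 + 1/2·3/4 + 1/4·1/2 = 3/4.
Similarly for Rh via the mother's Rh distribution: P(Rh+) = 7/8.
Independent loci: 3/4 × 7/8 = 21/32.

21/32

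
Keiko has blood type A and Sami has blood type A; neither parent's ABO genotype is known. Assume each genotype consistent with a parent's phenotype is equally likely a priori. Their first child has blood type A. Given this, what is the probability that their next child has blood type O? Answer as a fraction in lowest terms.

Possible genotypes: Keiko ∈ {I^A I^A, I^A i}; Sami ∈ {I^A I^A, I^A i}.
Weight each parental genotype pair by prior × P(type-A child):
  I^A I^A × I^A I^A: posterior weight 4/15; P(next child type O) = 0.
  I^A I^A × I^A i: posterior weight 4/15; P(next child type O) = 0.
  I^A i × I^A I^A: posterior weight 4/15; P(next child type O) = 0.
  I^A i × I^A i: posterior weight 1/5; P(next child type O) = 1/4.
Weighted sum = 1/20.

1/20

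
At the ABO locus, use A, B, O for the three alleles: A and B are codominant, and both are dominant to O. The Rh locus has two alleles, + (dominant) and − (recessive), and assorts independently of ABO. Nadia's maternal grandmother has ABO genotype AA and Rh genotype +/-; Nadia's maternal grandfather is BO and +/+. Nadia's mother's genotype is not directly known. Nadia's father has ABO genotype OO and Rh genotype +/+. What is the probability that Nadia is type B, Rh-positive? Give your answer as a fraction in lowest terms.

1/4

Nadia's mother's ABO genotype from AA × BO: 1/2 AB, 1/2 AO.
Crossing each possibility with the father OO and summing P(type B): 1/2·1/2 + 1/2·0 = 1/4.
Similarly for Rh via the mother's Rh distribution: P(Rh+) = 1.
Independent loci: 1/4 × 1 = 1/4.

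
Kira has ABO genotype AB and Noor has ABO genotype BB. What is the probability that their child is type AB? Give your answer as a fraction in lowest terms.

1/2

ABO cross AB × BB → offspring phenotypes: 1/2 B, 1/2 AB.
So P(type AB) = 1/2.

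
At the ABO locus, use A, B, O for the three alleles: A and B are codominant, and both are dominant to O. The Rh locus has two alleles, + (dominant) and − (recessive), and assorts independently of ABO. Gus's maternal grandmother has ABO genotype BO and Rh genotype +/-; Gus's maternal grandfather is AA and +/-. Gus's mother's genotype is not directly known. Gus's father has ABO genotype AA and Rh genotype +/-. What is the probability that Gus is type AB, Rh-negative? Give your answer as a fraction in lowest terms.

Gus's mother's ABO genotype from BO × AA: 1/2 AB, 1/2 AO.
Crossing each possibility with the father AA and summing P(type AB): 1/2·1/2 + 1/2·0 = 1/4.
Similarly for Rh via the mother's Rh distribution: P(Rh-) = 1/4.
Independent loci: 1/4 × 1/4 = 1/16.

1/16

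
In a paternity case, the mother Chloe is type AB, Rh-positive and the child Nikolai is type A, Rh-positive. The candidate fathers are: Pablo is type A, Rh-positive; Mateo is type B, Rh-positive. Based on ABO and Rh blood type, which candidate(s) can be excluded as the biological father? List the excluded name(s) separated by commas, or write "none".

none

A candidate is excluded only if no genotype consistent with his phenotype could produce a type A, Rh-positive child with a type AB, Rh-positive mother.
Every candidate has at least one consistent genotype combination, so none can be excluded.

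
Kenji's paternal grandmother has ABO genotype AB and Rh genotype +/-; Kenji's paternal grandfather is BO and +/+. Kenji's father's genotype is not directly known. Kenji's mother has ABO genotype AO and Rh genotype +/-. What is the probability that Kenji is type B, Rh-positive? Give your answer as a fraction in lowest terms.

Kenji's father's ABO genotype from AB × BO: 1/4 AB, 1/4 AO, 1/4 BB, 1/4 BO.
Crossing each possibility with the mother AO and summing P(type B): 1/4·1/4 + 1/4·0 + 1/4·1/2 + 1/4·1/4 = 1/4.
Similarly for Rh via the father's Rh distribution: P(Rh+) = 7/8.
Independent loci: 1/4 × 7/8 = 7/32.

7/32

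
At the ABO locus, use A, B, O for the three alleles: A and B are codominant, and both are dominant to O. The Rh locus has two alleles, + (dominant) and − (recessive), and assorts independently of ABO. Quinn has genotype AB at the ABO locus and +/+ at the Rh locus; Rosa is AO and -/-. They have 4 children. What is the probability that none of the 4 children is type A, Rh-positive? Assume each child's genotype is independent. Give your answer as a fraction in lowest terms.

1/16

ABO cross AB × AO → 1/2 A, 1/4 B, 1/4 AB.
Rh cross +/+ × -/- → 1 Rh+; so P(type A, Rh-positive) = 1/2 × 1 = 1/2 per child.
P(not type A, Rh-positive) = 1/2 for one child; (1/2)^4 = 1/16.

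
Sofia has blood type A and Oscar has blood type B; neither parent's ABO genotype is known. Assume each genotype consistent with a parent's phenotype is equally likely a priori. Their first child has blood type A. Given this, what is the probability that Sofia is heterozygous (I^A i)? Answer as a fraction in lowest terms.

Possible genotypes: Sofia ∈ {I^A I^A, I^A i}; Oscar ∈ {I^B I^B, I^B i}.
Weight each parental genotype pair by prior × P(type-A child):
  I^A I^A × I^B i: posterior weight 2/3.
  I^A i × I^B i: posterior weight 1/3.
Sum the posterior weight over pairs where Sofia is I^A i: 1/3.

1/3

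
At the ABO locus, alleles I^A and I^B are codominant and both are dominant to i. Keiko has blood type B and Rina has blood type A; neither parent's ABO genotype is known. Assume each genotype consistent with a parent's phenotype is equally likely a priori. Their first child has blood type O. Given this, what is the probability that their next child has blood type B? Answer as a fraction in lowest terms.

1/4

Possible genotypes: Keiko ∈ {I^B I^B, I^B i}; Rina ∈ {I^A I^A, I^A i}.
Weight each parental genotype pair by prior × P(type-O child):
  I^B i × I^A i: posterior weight 1; P(next child type B) = 1/4.
Weighted sum = 1/4.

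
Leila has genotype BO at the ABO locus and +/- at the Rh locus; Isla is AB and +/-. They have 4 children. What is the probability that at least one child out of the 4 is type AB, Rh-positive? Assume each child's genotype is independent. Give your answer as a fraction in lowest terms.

36975/65536

ABO cross BO × AB → 1/4 A, 1/2 B, 1/4 AB.
Rh cross +/- × +/- → 3/4 Rh+, 1/4 Rh-; so P(type AB, Rh-positive) = 1/4 × 3/4 = 3/16 per child.
P(none) = (13/16)^4 = 28561/65536; P(at least one) = 1 − 28561/65536 = 36975/65536.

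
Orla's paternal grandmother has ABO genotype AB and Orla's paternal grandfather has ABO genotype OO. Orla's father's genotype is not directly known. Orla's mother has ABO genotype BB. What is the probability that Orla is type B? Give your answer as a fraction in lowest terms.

3/4

Orla's father's ABO genotype from AB × OO: 1/2 AO, 1/2 BO.
Crossing each possibility with the mother BB and summing P(type B): 1/2·1/2 + 1/2·1 = 3/4.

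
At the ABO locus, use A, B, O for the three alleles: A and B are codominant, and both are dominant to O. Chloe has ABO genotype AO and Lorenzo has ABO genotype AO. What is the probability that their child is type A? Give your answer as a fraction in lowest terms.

3/4

ABO cross AO × AO → offspring phenotypes: 1/4 O, 3/4 A.
So P(type A) = 3/4.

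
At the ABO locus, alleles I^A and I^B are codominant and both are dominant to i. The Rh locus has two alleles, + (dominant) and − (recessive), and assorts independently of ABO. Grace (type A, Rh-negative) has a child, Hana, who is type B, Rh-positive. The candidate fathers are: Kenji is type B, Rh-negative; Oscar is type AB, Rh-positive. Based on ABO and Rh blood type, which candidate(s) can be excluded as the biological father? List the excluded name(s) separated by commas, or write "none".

Kenji

A candidate is excluded only if no genotype consistent with his phenotype could produce a type B, Rh-positive child with a type A, Rh-negative mother.
Kenji (type B, Rh-): no genotype consistent with that phenotype can produce a type-B Rh+ child with a type-A mother.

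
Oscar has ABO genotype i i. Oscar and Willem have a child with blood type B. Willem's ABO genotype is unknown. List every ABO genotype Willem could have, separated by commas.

For each candidate genotype of Willem, check whether crossing it with i i can produce every observed child phenotype.
  I^A I^A → possible child types {A} ✗
  I^A I^B → possible child types {A, B} ✓
  I^A i → possible child types {O, A} ✗
  I^B I^B → possible child types {B} ✓
  I^B i → possible child types {O, B} ✓
  i i → possible child types {O} ✗

I^A I^B, I^B I^B, I^B i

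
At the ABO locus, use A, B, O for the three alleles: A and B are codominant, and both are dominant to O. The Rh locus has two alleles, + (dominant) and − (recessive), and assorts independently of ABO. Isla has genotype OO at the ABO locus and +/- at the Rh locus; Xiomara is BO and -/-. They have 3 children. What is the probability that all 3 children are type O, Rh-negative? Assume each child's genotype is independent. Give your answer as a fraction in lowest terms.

1/64

ABO cross OO × BO → 1/2 O, 1/2 B.
Rh cross +/- × -/- → 1/2 Rh+, 1/2 Rh-; so P(type O, Rh-negative) = 1/2 × 1/2 = 1/4 per child.
All 3 independent: (1/4)^3 = 1/64.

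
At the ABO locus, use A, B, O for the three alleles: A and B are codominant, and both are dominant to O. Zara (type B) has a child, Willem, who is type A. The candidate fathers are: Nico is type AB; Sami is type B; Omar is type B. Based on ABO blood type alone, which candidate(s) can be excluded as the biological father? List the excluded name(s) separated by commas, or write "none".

Sami, Omar

A candidate is excluded only if no genotype consistent with his phenotype could produce a type A child with a type B mother.
Sami (type B): no genotype consistent with that phenotype can produce a type-A child with a type-B mother.
Omar (type B): no genotype consistent with that phenotype can produce a type-A child with a type-B mother.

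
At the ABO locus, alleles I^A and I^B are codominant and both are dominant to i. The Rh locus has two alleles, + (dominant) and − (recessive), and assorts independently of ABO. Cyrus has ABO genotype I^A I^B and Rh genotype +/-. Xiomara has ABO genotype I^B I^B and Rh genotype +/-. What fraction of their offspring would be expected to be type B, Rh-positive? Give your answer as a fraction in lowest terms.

3/8

ABO cross I^A I^B × I^B I^B → offspring phenotypes: 1/2 B, 1/2 AB.
Rh cross +/- × +/- → 3/4 Rh+, 1/4 Rh-.
Independent loci: P(type B, Rh-positive) = 1/2 × 3/4 = 3/8.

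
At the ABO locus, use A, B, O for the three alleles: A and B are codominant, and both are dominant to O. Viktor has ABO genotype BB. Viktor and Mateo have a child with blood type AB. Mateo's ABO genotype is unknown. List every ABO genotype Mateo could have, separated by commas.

AA, AB, AO

For each candidate genotype of Mateo, check whether crossing it with BB can produce every observed child phenotype.
  AA → possible child types {AB} ✓
  AB → possible child types {B, AB} ✓
  AO → possible child types {B, AB} ✓
  BB → possible child types {B} ✗
  BO → possible child types {B} ✗
  OO → possible child types {B} ✗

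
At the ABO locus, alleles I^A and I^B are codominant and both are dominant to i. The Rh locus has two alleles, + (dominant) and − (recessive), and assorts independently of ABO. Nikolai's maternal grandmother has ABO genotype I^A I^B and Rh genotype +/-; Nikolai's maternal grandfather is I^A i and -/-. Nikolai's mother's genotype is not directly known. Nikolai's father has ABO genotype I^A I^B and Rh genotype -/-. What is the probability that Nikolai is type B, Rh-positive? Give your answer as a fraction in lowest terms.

1/16

Nikolai's mother's ABO genotype from I^A I^B × I^A i: 1/4 I^A I^A, 1/4 I^A I^B, 1/4 I^A i, 1/4 I^B i.
Crossing each possibility with the father I^A I^B and summing P(type B): 1/4·0 + 1/4·1/4 + 1/4·1/4 + 1/4·1/2 = 1/4.
Similarly for Rh via the mother's Rh distribution: P(Rh+) = 1/4.
Independent loci: 1/4 × 1/4 = 1/16.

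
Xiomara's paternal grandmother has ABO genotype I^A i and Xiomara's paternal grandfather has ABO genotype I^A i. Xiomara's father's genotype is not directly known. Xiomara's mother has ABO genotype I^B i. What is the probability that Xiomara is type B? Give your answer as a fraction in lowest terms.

1/4

Xiomara's father's ABO genotype from I^A i × I^A i: 1/4 I^A I^A, 1/2 I^A i, 1/4 i i.
Crossing each possibility with the mother I^B i and summing P(type B): 1/4·0 + 1/2·1/4 + 1/4·1/2 = 1/4.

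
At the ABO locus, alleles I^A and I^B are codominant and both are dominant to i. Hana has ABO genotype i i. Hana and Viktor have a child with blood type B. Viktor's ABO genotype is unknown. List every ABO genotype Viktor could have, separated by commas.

I^A I^B, I^B I^B, I^B i

For each candidate genotype of Viktor, check whether crossing it with i i can produce every observed child phenotype.
  I^A I^A → possible child types {A} ✗
  I^A I^B → possible child types {A, B} ✓
  I^A i → possible child types {O, A} ✗
  I^B I^B → possible child types {B} ✓
  I^B i → possible child types {O, B} ✓
  i i → possible child types {O} ✗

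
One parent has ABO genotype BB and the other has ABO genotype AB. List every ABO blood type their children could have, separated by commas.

B, AB

Gametes from BB × AB give offspring ABO genotypes AB, BB, i.e. phenotypes B, AB.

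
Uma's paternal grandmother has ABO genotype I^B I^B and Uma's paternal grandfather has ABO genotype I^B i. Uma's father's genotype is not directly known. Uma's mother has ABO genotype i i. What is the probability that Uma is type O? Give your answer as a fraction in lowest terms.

Uma's father's ABO genotype from I^B I^B × I^B i: 1/2 I^B I^B, 1/2 I^B i.
Crossing each possibility with the mother i i and summing P(type O): 1/2·0 + 1/2·1/2 = 1/4.

1/4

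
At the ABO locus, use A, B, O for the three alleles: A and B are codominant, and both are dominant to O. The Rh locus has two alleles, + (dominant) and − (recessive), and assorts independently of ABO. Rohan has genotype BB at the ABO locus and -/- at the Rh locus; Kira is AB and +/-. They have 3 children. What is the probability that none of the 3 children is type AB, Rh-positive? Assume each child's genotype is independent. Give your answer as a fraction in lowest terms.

ABO cross BB × AB → 1/2 B, 1/2 AB.
Rh cross -/- × +/- → 1/2 Rh+, 1/2 Rh-; so P(type AB, Rh-positive) = 1/2 × 1/2 = 1/4 per child.
P(not type AB, Rh-positive) = 3/4 for one child; (3/4)^3 = 27/64.

27/64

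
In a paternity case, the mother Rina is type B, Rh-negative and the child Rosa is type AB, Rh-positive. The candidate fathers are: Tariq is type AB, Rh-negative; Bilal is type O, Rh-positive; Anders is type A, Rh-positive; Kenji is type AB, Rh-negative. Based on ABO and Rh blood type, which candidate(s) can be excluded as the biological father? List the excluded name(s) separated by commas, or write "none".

Tariq, Bilal, Kenji

A candidate is excluded only if no genotype consistent with his phenotype could produce a type AB, Rh-positive child with a type B, Rh-negative mother.
Tariq (type AB, Rh-): no genotype consistent with that phenotype can produce a type-AB Rh+ child with a type-B mother.
Bilal (type O, Rh+): no genotype consistent with that phenotype can produce a type-AB Rh+ child with a type-B mother.
Kenji (type AB, Rh-): no genotype consistent with that phenotype can produce a type-AB Rh+ child with a type-B mother.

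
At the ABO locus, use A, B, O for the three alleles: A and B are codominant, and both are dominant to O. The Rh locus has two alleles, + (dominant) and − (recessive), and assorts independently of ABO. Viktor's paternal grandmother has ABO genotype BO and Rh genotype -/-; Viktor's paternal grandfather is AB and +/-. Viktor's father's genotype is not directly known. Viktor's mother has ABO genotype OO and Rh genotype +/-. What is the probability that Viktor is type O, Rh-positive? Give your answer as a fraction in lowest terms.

Viktor's father's ABO genotype from BO × AB: 1/4 AB, 1/4 AO, 1/4 BB, 1/4 BO.
Crossing each possibility with the mother OO and summing P(type O): 1/4·0 + 1/4·1/2 + 1/4·0 + 1/4·1/2 = 1/4.
Similarly for Rh via the father's Rh distribution: P(Rh+) = 5/8.
Independent loci: 1/4 × 5/8 = 5/32.

5/32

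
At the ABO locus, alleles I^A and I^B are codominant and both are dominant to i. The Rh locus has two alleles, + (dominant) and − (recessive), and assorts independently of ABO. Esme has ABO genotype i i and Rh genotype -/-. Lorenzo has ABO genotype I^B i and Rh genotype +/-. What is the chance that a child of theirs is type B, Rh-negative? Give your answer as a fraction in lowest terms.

1/4

ABO cross i i × I^B i → offspring phenotypes: 1/2 O, 1/2 B.
Rh cross -/- × +/- → 1/2 Rh+, 1/2 Rh-.
Independent loci: P(type B, Rh-negative) = 1/2 × 1/2 = 1/4.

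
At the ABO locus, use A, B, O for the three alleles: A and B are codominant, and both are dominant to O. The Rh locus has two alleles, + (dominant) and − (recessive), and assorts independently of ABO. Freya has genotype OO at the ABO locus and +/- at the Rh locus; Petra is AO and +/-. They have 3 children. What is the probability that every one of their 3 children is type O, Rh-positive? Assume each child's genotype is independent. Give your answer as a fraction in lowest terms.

ABO cross OO × AO → 1/2 O, 1/2 A.
Rh cross +/- × +/- → 3/4 Rh+, 1/4 Rh-; so P(type O, Rh-positive) = 1/2 × 3/4 = 3/8 per child.
All 3 independent: (3/8)^3 = 27/512.

27/512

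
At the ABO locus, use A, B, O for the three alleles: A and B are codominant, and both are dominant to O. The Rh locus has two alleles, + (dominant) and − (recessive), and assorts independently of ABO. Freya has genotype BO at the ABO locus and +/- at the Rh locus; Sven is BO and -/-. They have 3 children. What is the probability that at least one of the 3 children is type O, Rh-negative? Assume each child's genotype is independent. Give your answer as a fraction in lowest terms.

169/512

ABO cross BO × BO → 1/4 O, 3/4 B.
Rh cross +/- × -/- → 1/2 Rh+, 1/2 Rh-; so P(type O, Rh-negative) = 1/4 × 1/2 = 1/8 per child.
P(none) = (7/8)^3 = 343/512; P(at least one) = 1 − 343/512 = 169/512.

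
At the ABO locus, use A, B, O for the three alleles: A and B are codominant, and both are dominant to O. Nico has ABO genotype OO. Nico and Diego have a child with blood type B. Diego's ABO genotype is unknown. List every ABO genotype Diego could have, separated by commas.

For each candidate genotype of Diego, check whether crossing it with OO can produce every observed child phenotype.
  AA → possible child types {A} ✗
  AB → possible child types {A, B} ✓
  AO → possible child types {O, A} ✗
  BB → possible child types {B} ✓
  BO → possible child types {O, B} ✓
  OO → possible child types {O} ✗

AB, BB, BO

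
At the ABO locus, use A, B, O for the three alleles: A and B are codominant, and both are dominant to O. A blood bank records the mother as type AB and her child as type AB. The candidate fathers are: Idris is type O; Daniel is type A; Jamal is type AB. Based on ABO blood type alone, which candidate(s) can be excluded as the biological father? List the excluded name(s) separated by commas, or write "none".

Idris

A candidate is excluded only if no genotype consistent with his phenotype could produce a type AB child with a type AB mother.
Idris (type O): no genotype consistent with that phenotype can produce a type-AB child with a type-AB mother.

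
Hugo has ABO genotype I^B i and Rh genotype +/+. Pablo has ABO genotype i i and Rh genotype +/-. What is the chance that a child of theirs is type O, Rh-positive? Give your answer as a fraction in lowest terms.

ABO cross I^B i × i i → offspring phenotypes: 1/2 O, 1/2 B.
Rh cross +/+ × +/- → 1 Rh+.
Independent loci: P(type O, Rh-positive) = 1/2 × 1 = 1/2.

1/2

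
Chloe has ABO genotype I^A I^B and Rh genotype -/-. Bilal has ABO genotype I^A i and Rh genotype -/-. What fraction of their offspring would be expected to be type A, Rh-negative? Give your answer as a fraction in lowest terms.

1/2

ABO cross I^A I^B × I^A i → offspring phenotypes: 1/2 A, 1/4 B, 1/4 AB.
Rh cross -/- × -/- → 1 Rh-.
Independent loci: P(type A, Rh-negative) = 1/2 × 1 = 1/2.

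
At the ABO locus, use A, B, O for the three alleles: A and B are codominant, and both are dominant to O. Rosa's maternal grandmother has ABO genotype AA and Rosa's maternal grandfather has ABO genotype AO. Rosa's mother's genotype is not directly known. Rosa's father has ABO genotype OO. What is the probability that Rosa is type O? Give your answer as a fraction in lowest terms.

Rosa's mother's ABO genotype from AA × AO: 1/2 AA, 1/2 AO.
Crossing each possibility with the father OO and summing P(type O): 1/2·0 + 1/2·1/2 = 1/4.

1/4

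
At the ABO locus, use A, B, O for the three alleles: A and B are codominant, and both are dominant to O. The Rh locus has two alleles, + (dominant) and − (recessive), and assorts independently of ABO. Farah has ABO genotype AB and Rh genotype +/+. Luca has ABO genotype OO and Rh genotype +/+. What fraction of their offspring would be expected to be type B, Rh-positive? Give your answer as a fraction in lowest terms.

ABO cross AB × OO → offspring phenotypes: 1/2 A, 1/2 B.
Rh cross +/+ × +/+ → 1 Rh+.
Independent loci: P(type B, Rh-positive) = 1/2 × 1 = 1/2.

1/2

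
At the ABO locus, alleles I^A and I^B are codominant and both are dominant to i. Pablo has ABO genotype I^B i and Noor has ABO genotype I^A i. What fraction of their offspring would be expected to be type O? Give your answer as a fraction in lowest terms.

ABO cross I^B i × I^A i → offspring phenotypes: 1/4 O, 1/4 A, 1/4 B, 1/4 AB.
So P(type O) = 1/4.

1/4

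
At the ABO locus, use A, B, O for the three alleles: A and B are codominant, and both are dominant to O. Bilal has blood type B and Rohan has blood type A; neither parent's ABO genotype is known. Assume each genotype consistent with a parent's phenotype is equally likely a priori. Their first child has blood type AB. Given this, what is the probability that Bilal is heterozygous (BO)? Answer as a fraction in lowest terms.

1/3

Possible genotypes: Bilal ∈ {BB, BO}; Rohan ∈ {AA, AO}.
Weight each parental genotype pair by prior × P(type-AB child):
  BB × AA: posterior weight 4/9.
  BB × AO: posterior weight 2/9.
  BO × AA: posterior weight 2/9.
  BO × AO: posterior weight 1/9.
Sum the posterior weight over pairs where Bilal is BO: 1/3.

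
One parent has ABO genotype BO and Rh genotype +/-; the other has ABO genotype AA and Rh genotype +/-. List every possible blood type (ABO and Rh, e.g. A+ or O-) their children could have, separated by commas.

A+, A-, AB+, AB-

Gametes from BO × AA give offspring ABO genotypes AB, AO, i.e. phenotypes A, AB.
Rh cross +/- × +/- → phenotypes Rh+, Rh-.
Combining independently: A+, A-, AB+, AB-.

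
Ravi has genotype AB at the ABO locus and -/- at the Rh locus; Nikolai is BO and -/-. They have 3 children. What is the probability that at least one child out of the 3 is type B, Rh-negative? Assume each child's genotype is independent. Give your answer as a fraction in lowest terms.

7/8

ABO cross AB × BO → 1/4 A, 1/2 B, 1/4 AB.
Rh cross -/- × -/- → 1 Rh-; so P(type B, Rh-negative) = 1/2 × 1 = 1/2 per child.
P(none) = (1/2)^3 = 1/8; P(at least one) = 1 − 1/8 = 7/8.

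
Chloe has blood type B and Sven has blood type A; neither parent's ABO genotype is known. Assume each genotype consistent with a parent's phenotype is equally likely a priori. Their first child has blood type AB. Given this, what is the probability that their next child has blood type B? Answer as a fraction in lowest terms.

Possible genotypes: Chloe ∈ {BB, BO}; Sven ∈ {AA, AO}.
Weight each parental genotype pair by prior × P(type-AB child):
  BB × AA: posterior weight 4/9; P(next child type B) = 0.
  BB × AO: posterior weight 2/9; P(next child type B) = 1/2.
  BO × AA: posterior weight 2/9; P(next child type B) = 0.
  BO × AO: posterior weight 1/9; P(next child type B) = 1/4.
Weighted sum = 5/36.

5/36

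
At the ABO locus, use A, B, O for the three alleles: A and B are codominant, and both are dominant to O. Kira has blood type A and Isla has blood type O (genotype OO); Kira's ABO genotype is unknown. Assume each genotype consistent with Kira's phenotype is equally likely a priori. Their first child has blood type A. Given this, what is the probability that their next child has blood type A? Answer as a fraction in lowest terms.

Possible genotypes: Kira ∈ {AA, AO}; Isla ∈ {OO}.
Weight each parental genotype pair by prior × P(type-A child):
  AA × OO: posterior weight 2/3; P(next child type A) = 1.
  AO × OO: posterior weight 1/3; P(next child type A) = 1/2.
Weighted sum = 5/6.

5/6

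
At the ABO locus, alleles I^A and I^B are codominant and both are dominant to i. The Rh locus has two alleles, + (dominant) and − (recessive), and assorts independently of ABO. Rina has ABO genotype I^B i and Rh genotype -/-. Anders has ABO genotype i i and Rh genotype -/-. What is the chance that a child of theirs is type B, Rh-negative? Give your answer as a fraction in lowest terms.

1/2

ABO cross I^B i × i i → offspring phenotypes: 1/2 O, 1/2 B.
Rh cross -/- × -/- → 1 Rh-.
Independent loci: P(type B, Rh-negative) = 1/2 × 1 = 1/2.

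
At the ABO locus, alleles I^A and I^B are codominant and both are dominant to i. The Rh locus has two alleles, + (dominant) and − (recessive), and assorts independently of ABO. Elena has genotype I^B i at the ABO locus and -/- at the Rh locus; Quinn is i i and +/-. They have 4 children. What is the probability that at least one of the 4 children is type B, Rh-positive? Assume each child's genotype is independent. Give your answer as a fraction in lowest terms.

ABO cross I^B i × i i → 1/2 O, 1/2 B.
Rh cross -/- × +/- → 1/2 Rh+, 1/2 Rh-; so P(type B, Rh-positive) = 1/2 × 1/2 = 1/4 per child.
P(none) = (3/4)^4 = 81/256; P(at least one) = 1 − 81/256 = 175/256.

175/256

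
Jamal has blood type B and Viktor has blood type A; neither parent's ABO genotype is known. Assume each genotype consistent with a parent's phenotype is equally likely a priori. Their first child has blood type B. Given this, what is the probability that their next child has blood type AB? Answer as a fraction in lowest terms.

5/12

Possible genotypes: Jamal ∈ {BB, BO}; Viktor ∈ {AA, AO}.
Weight each parental genotype pair by prior × P(type-B child):
  BB × AO: posterior weight 2/3; P(next child type AB) = 1/2.
  BO × AO: posterior weight 1/3; P(next child type AB) = 1/4.
Weighted sum = 5/12.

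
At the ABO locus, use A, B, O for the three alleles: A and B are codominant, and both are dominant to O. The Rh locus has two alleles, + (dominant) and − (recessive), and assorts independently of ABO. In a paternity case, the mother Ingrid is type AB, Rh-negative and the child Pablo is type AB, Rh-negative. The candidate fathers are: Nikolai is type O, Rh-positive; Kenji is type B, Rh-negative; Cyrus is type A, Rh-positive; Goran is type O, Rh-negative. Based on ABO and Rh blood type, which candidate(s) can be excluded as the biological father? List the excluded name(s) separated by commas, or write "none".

Nikolai, Goran

A candidate is excluded only if no genotype consistent with his phenotype could produce a type AB, Rh-negative child with a type AB, Rh-negative mother.
Nikolai (type O, Rh+): no genotype consistent with that phenotype can produce a type-AB Rh- child with a type-AB mother.
Goran (type O, Rh-): no genotype consistent with that phenotype can produce a type-AB Rh- child with a type-AB mother.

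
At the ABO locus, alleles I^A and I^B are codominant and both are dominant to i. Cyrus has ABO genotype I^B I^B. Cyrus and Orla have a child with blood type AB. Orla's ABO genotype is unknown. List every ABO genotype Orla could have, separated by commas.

For each candidate genotype of Orla, check whether crossing it with I^B I^B can produce every observed child phenotype.
  I^A I^A → possible child types {AB} ✓
  I^A I^B → possible child types {B, AB} ✓
  I^A i → possible child types {B, AB} ✓
  I^B I^B → possible child types {B} ✗
  I^B i → possible child types {B} ✗
  i i → possible child types {B} ✗

I^A I^A, I^A I^B, I^A i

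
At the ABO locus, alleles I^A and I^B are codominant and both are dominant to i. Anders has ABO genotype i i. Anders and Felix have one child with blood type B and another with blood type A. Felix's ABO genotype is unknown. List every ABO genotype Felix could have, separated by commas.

I^A I^B

For each candidate genotype of Felix, check whether crossing it with i i can produce every observed child phenotype.
  I^A I^A → possible child types {A} ✗
  I^A I^B → possible child types {A, B} ✓
  I^A i → possible child types {O, A} ✗
  I^B I^B → possible child types {B} ✗
  I^B i → possible child types {O, B} ✗
  i i → possible child types {O} ✗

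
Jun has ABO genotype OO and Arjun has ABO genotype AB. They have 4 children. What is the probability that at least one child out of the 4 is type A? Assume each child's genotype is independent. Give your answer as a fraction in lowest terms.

15/16

ABO cross OO × AB → 1/2 A, 1/2 B.
So P(type A) = 1/2 per child.
P(none) = (1/2)^4 = 1/16; P(at least one) = 1 − 1/16 = 15/16.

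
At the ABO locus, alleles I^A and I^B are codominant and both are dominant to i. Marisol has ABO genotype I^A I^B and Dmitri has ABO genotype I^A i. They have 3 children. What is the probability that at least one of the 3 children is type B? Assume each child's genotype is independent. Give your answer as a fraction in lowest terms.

ABO cross I^A I^B × I^A i → 1/2 A, 1/4 B, 1/4 AB.
So P(type B) = 1/4 per child.
P(none) = (3/4)^3 = 27/64; P(at least one) = 1 − 27/64 = 37/64.

37/64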